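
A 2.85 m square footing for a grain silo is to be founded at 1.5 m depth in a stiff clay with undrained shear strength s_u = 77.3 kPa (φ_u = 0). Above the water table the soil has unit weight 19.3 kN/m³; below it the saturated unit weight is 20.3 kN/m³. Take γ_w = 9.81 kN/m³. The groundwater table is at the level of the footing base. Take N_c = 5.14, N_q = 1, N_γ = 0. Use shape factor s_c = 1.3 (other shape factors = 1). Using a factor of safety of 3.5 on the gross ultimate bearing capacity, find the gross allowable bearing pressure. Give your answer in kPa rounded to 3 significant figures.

Overburden at base level: q = 19.3 × 1.5 = 28.95 kPa.
Cohesion term c·N_c·s_c = 77.3 × 5.14 × 1.3 = 516.52 kPa; surcharge term q·N_q = 28.95 × 1 = 28.95 kPa.
q_ult = 516.52 + 28.95 = 545.47 kPa.
q_all = 545.47 / 3.5 = 155.85 kPa.

q_all ≈ 156 kPa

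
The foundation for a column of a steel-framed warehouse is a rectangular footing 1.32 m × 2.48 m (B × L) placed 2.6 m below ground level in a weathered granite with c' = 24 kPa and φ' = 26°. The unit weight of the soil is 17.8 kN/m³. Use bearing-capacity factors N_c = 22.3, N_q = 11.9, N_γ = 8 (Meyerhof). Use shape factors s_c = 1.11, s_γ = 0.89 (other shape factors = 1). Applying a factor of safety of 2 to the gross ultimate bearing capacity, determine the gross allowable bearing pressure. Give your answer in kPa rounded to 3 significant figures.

Overburden at base level: q = 17.8 × 2.6 = 46.28 kPa.
Cohesion term c·N_c·s_c = 24 × 22.3 × 1.11 = 594.07 kPa; surcharge term q·N_q = 46.28 × 11.9 = 550.73 kPa; self-weight term 0.5·γ·B·N_γ·s_γ = 0.5 × 17.8 × 1.32 × 8 × 0.89 = 83.646 kPa.
q_ult = 594.07 + 550.73 + 83.646 = 1228.4 kPa.
q_all = q_ult / FS = 1228.4 / 2 = 614.22 kPa.

q_all ≈ 614 kPa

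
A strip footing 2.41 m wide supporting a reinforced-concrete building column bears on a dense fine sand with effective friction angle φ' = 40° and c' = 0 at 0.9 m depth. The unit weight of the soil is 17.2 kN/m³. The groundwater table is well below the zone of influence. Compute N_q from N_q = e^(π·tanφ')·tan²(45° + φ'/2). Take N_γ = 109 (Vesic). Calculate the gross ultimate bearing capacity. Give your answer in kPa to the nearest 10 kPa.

tan40° = 0.8391, so N_q = e^(π×0.8391)·tan²(65°) = 13.959 × 4.599 = 64.2.
Effective surcharge at the founding depth q = γ·D_f = 17.2 × 0.9 = 15.48 kPa.
q_ult = q·N_q + 0.5·γ·B·N_γ
     = 15.48 × 64.195 + 0.5 × 17.2 × 2.41 × 109
     = 993.74 + 2259.1 = 3252.9 kPa.

q_ult ≈ 3250 kPa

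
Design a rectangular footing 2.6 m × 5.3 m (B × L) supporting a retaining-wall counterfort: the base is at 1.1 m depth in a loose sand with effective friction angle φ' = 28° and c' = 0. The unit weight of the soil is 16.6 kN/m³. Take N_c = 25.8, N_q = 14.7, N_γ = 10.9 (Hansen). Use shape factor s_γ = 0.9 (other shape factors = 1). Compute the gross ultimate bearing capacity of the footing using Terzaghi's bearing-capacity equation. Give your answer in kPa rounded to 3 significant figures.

Effective surcharge at the founding depth q = γ·D_f = 16.6 × 1.1 = 18.26 kPa.
q_ult = q·N_q + 0.5·γ·B·N_γ·s_γ
     = 18.26 × 14.7 + 0.5 × 16.6 × 2.6 × 10.9 × 0.9
     = 268.42 + 211.7 = 480.12 kPa.

q_ult ≈ 480 kPa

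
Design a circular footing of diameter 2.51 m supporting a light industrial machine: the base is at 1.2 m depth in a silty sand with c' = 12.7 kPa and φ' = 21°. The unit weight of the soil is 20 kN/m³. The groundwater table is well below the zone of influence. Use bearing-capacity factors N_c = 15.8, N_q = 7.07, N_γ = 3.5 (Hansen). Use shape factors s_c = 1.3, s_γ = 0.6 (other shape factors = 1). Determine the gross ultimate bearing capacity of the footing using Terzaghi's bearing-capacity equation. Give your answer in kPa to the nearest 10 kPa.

q = γ·D_f = 20 × 1.2 = 24 kPa.
c·N_c·s_c = 12.7 × 15.8 × 1.3 = 260.86 kPa
q·N_q = 24 × 7.07 = 169.68 kPa
0.5·γ·B·N_γ·s_γ = 0.5 × 20 × 2.51 × 3.5 × 0.6 = 52.71 kPa
q_ult = 260.86 + 169.68 + 52.71 = 483.25 kPa.

q_ult ≈ 480 kPa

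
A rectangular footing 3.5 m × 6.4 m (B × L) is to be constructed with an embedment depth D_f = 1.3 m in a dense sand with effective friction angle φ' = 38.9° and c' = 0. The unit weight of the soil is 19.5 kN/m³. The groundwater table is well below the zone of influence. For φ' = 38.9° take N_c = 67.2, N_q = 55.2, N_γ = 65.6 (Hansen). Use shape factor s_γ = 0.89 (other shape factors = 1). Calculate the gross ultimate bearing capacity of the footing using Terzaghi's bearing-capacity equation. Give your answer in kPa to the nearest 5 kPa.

Overburden at base level: q = 19.5 × 1.3 = 25.35 kPa.
Surcharge term q·N_q = 25.35 × 55.2 = 1399.3 kPa; self-weight term 0.5·γ·B·N_γ·s_γ = 0.5 × 19.5 × 3.5 × 65.6 × 0.89 = 1992.4 kPa.
q_ult = 1399.3 + 1992.4 = 3391.7 kPa.

q_ult ≈ 3390 kPa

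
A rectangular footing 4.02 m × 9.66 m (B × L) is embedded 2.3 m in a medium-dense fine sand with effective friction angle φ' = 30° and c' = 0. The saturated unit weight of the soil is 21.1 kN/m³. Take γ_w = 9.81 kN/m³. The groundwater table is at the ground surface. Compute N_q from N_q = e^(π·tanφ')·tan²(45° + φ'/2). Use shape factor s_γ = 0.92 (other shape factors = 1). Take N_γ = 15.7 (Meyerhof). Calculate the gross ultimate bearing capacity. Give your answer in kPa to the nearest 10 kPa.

q_ult ≈ 810 kPa

tan30° = 0.5774, so N_q = e^(π×0.5774)·tan²(60°) = 6.134 × 3.0 = 18.4.
γ' = 21.1 − 9.81 = 11.29 kN/m³ (submerged throughout). q = 11.29 × 2.3 = 25.967 kPa; the same γ' applies in the ½γBN_γ term.
q·N_q = 25.967 × 18.401 = 477.82 kPa
0.5·γ·B·N_γ·s_γ = 0.5 × 11.29 × 4.02 × 15.7 × 0.92 = 327.78 kPa
q_ult = 477.82 + 327.78 = 805.6 kPa.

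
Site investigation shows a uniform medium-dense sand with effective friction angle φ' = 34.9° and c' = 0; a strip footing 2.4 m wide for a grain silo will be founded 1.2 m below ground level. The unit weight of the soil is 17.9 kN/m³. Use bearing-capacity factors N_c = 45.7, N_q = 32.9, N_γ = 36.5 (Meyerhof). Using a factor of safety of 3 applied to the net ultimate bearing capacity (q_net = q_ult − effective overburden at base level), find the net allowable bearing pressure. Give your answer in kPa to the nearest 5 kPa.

Overburden at base level: q = 17.9 × 1.2 = 21.48 kPa.
Surcharge term q·N_q = 21.48 × 32.9 = 706.69 kPa; self-weight term 0.5·γ·B·N_γ = 0.5 × 17.9 × 2.4 × 36.5 = 784.02 kPa.
q_ult = 706.69 + 784.02 = 1490.7 kPa.
Net ultimate: q_net = 1490.7 − 21.48 = 1469.2 kPa.
q_all(net) = 1469.2 / 3 = 489.74 kPa.

q_all(net) ≈ 490 kPa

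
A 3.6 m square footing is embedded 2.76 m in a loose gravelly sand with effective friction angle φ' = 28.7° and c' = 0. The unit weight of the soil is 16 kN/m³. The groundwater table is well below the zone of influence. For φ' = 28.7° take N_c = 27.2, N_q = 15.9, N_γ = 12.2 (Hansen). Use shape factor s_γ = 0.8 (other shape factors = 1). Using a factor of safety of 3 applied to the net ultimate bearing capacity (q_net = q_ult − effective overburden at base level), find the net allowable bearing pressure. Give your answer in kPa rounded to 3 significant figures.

q_all(net) ≈ 313 kPa

q = γ·D_f = 16 × 2.76 = 44.16 kPa.
q·N_q = 44.16 × 15.9 = 702.14 kPa
0.5·γ·B·N_γ·s_γ = 0.5 × 16 × 3.6 × 12.2 × 0.8 = 281.09 kPa
q_ult = 702.14 + 281.09 = 983.23 kPa.
Net ultimate: q_net = 983.23 − 44.16 = 939.07 kPa.
q_all(net) = 939.07 / 3 = 313.02 kPa.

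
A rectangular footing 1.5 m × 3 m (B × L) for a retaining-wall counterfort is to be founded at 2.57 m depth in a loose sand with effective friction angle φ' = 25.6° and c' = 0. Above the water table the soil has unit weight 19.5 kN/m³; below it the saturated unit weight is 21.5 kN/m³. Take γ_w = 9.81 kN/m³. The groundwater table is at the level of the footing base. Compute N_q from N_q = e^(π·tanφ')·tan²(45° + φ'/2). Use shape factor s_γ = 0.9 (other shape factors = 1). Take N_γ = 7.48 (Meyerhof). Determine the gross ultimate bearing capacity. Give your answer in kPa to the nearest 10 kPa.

tan25.6° = 0.4791, so N_q = e^(π×0.4791)·tan²(57.8°) = 4.505 × 2.522 = 11.36.
Effective surcharge at the founding depth q = γ·D_f = 19.5 × 2.57 = 50.115 kPa.
The water table coincides with the base, so in the self-weight term γ → γ' = 11.69 kN/m³.
q_ult = q·N_q + 0.5·γ·B·N_γ·s_γ
     = 50.115 × 11.36 + 0.5 × 11.69 × 1.5 × 7.48 × 0.9
     = 569.32 + 59.023 = 628.34 kPa.

q_ult ≈ 630 kPa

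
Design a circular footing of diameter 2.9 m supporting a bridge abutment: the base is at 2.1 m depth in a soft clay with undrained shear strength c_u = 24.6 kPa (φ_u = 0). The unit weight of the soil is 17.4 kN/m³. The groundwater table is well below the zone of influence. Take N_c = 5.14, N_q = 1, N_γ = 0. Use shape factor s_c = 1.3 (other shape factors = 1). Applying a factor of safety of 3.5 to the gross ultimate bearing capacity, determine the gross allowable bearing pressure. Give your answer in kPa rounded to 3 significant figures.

q_all ≈ 57.4 kPa

Effective surcharge at the founding depth q = γ·D_f = 17.4 × 2.1 = 36.54 kPa.
q_ult = c·N_c·s_c + q·N_q
     = 24.6 × 5.14 × 1.3 + 36.54 × 1
     = 164.38 + 36.54 = 200.92 kPa.
q_all = q_ult / FS = 200.92 / 3.5 = 57.405 kPa.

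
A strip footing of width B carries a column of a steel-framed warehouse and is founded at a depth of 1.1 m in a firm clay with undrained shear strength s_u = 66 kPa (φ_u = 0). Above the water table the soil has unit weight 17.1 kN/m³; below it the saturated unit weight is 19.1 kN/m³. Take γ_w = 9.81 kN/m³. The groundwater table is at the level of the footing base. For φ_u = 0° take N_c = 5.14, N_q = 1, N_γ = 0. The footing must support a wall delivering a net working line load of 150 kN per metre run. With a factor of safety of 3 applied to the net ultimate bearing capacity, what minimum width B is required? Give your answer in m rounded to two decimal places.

Effective surcharge at the founding depth q = γ·D_f = 17.1 × 1.1 = 18.81 kPa.
q_ult = c·N_c + q·N_q
     = 66 × 5.14 + 18.81 × 1
     = 339.24 + 18.81 = 358.05 kPa.
For φ = 0 the ½γBN_γ term vanishes, so q_ult is independent of B. q_net = 358.05 − 18.81 = 339.24 kPa; q_all(net) = 339.24/3 = 113.08 kPa.
Required width B = w / q_all(net) = 150 / 113.08 = 1.326 m.

B = 1.33 m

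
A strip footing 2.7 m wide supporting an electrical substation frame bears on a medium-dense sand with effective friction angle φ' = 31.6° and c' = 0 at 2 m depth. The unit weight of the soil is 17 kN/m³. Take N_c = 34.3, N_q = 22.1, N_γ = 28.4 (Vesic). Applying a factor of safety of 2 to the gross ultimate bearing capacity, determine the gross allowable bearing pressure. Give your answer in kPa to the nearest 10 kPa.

q_all ≈ 700 kPa

Effective surcharge at the founding depth q = γ·D_f = 17 × 2 = 34 kPa.
q_ult = q·N_q + 0.5·γ·B·N_γ
     = 34 × 22.1 + 0.5 × 17 × 2.7 × 28.4
     = 751.4 + 651.78 = 1403.2 kPa.
q_all = q_ult / FS = 1403.2 / 2 = 701.59 kPa.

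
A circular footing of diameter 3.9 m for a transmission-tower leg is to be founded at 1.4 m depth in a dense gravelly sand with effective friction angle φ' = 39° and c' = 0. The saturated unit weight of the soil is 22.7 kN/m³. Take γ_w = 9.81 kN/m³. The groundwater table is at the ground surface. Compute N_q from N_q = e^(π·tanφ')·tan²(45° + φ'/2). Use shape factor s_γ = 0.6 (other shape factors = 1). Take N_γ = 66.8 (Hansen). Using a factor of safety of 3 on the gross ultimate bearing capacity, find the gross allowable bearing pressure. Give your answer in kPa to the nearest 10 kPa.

N_q = e^(π·tan39°)·tan²(64.5°) = 55.96.
γ' = 22.7 − 9.81 = 12.89 kN/m³ (submerged throughout). q = 12.89 × 1.4 = 18.046 kPa; the same γ' applies in the ½γBN_γ term.
q·N_q = 18.046 × 55.957 = 1009.8 kPa
0.5·γ·B·N_γ·s_γ = 0.5 × 12.89 × 3.9 × 66.8 × 0.6 = 1007.4 kPa
q_ult = 1009.8 + 1007.4 = 2017.2 kPa.
q_all = 2017.2 / 3 = 672.41 kPa.

q_all ≈ 670 kPa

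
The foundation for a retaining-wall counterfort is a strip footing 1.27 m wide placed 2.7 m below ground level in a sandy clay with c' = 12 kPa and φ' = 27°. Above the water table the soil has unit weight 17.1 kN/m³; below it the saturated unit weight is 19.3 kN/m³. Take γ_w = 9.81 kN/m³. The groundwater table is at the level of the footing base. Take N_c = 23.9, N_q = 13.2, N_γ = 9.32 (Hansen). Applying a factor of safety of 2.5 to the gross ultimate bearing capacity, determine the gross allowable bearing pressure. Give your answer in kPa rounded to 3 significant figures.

Effective surcharge at the founding depth q = γ·D_f = 17.1 × 2.7 = 46.17 kPa.
The water table coincides with the base, so in the self-weight term γ → γ' = 9.49 kN/m³.
q_ult = c·N_c + q·N_q + 0.5·γ·B·N_γ
     = 12 × 23.9 + 46.17 × 13.2 + 0.5 × 9.49 × 1.27 × 9.32
     = 286.8 + 609.44 + 56.164 = 952.41 kPa.
q_all = q_ult / FS = 952.41 / 2.5 = 380.96 kPa.

q_all ≈ 381 kPa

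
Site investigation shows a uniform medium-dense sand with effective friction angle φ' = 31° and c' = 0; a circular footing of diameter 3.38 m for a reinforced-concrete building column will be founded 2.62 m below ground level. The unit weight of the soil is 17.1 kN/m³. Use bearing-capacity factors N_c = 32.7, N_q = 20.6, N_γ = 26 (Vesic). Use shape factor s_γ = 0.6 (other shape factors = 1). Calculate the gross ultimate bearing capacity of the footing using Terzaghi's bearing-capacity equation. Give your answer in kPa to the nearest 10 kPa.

q_ult ≈ 1370 kPa

Effective surcharge at the founding depth q = γ·D_f = 17.1 × 2.62 = 44.802 kPa.
q_ult = q·N_q + 0.5·γ·B·N_γ·s_γ
     = 44.802 × 20.6 + 0.5 × 17.1 × 3.38 × 26 × 0.6
     = 922.92 + 450.82 = 1373.7 kPa.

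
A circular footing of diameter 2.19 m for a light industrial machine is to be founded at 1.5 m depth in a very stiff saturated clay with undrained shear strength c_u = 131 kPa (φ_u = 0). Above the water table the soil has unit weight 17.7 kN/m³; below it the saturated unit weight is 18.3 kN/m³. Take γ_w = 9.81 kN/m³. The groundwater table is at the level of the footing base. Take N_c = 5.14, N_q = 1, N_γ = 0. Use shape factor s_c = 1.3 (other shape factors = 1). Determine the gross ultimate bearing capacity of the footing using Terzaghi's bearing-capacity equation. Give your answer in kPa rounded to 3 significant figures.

Overburden at base level: q = 17.7 × 1.5 = 26.55 kPa.
Cohesion term c·N_c·s_c = 131 × 5.14 × 1.3 = 875.34 kPa; surcharge term q·N_q = 26.55 × 1 = 26.55 kPa.
q_ult = 875.34 + 26.55 = 901.89 kPa.

q_ult ≈ 902 kPa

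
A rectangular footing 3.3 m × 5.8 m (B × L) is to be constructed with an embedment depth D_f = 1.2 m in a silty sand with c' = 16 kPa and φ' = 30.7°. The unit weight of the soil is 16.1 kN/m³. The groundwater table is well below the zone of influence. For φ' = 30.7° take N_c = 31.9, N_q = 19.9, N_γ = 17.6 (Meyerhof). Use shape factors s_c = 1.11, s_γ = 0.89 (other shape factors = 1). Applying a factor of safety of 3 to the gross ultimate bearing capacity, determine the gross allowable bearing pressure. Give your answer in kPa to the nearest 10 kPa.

q_all ≈ 460 kPa

Overburden at base level: q = 16.1 × 1.2 = 19.32 kPa.
Cohesion term c·N_c·s_c = 16 × 31.9 × 1.11 = 566.54 kPa; surcharge term q·N_q = 19.32 × 19.9 = 384.47 kPa; self-weight term 0.5·γ·B·N_γ·s_γ = 0.5 × 16.1 × 3.3 × 17.6 × 0.89 = 416.11 kPa.
q_ult = 566.54 + 384.47 + 416.11 = 1367.1 kPa.
q_all = q_ult / FS = 1367.1 / 3 = 455.71 kPa.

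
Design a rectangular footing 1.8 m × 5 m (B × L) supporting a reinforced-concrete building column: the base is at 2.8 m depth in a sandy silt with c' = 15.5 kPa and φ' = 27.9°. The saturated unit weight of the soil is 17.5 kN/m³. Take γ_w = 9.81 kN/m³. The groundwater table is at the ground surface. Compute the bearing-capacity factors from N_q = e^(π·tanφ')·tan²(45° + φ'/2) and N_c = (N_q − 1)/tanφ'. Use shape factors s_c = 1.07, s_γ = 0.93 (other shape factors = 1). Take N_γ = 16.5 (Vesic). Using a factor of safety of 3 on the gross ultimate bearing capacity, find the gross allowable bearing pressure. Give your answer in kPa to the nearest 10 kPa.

N_q = e^(π·tan27.9°)·tan²(58.95°) = 14.56; N_c = (N_q − 1)/tanφ' = 25.61.
With the water table at the surface the whole profile is submerged: γ' = 17.5 − 9.81 = 7.69 kN/m³, so q = γ'·D_f = 21.532 kPa; the same γ' applies in the ½γBN_γ term.
q_ult = c·N_c·s_c + q·N_q + 0.5·γ·B·N_γ·s_γ
     = 15.5 × 25.609 × 1.07 + 21.532 × 14.559 + 0.5 × 7.69 × 1.8 × 16.5 × 0.93
     = 424.72 + 313.49 + 106.2 = 844.41 kPa.
q_all = 844.41 / 3 = 281.47 kPa.

q_all ≈ 280 kPa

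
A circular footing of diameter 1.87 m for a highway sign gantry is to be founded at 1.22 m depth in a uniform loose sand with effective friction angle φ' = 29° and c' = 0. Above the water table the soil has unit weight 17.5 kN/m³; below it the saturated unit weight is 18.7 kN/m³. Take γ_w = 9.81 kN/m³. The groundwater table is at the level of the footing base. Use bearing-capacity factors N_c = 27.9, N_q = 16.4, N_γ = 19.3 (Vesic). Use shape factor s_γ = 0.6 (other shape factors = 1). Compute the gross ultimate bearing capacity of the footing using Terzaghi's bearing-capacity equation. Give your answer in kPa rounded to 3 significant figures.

Overburden at base level: q = 17.5 × 1.22 = 21.35 kPa.
Below the base the soil is submerged, so the ½γBN_γ term uses γ' = 18.7 − 9.81 = 8.89 kN/m³.
Surcharge term q·N_q = 21.35 × 16.4 = 350.14 kPa; self-weight term 0.5·γ·B·N_γ·s_γ = 0.5 × 8.89 × 1.87 × 19.3 × 0.6 = 96.255 kPa.
q_ult = 350.14 + 96.255 = 446.39 kPa.

q_ult ≈ 446 kPa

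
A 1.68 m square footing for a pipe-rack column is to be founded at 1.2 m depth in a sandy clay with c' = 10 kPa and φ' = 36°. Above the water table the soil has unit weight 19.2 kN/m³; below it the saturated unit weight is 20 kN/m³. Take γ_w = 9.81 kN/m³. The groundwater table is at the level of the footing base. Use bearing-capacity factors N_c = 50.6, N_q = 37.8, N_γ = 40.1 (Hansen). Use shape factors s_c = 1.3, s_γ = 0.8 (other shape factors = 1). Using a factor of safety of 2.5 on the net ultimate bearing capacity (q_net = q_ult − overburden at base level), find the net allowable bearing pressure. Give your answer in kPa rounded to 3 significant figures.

q_all(net) ≈ 712 kPa

q = γ·D_f = 19.2 × 1.2 = 23.04 kPa.
For the ½γBN_γ term take γ' = 20 − 9.81 = 10.19 kN/m³ (soil below base is submerged).
c·N_c·s_c = 10 × 50.6 × 1.3 = 657.8 kPa
q·N_q = 23.04 × 37.8 = 870.91 kPa
0.5·γ·B·N_γ·s_γ = 0.5 × 10.19 × 1.68 × 40.1 × 0.8 = 274.59 kPa
q_ult = 657.8 + 870.91 + 274.59 = 1803.3 kPa.
q_net = 1803.3 − 23.04 = 1780.3 kPa.
q_all(net) = 1780.3 / 2.5 = 712.11 kPa.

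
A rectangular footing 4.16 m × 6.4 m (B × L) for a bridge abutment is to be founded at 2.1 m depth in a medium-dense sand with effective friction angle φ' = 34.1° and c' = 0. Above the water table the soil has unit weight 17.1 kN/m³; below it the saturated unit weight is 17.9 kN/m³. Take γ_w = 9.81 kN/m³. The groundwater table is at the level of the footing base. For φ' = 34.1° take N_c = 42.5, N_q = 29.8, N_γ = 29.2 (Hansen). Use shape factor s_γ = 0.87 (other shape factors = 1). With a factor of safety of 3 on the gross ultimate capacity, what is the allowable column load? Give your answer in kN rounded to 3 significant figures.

P_all ≈ 13300 kN

Effective surcharge at the founding depth q = γ·D_f = 17.1 × 2.1 = 35.91 kPa.
The water table coincides with the base, so in the self-weight term γ → γ' = 8.09 kN/m³.
q_ult = q·N_q + 0.5·γ·B·N_γ·s_γ
     = 35.91 × 29.8 + 0.5 × 8.09 × 4.16 × 29.2 × 0.87
     = 1070.1 + 427.48 = 1497.6 kPa.
Gross allowable pressure q_all = 1497.6 / 3 = 499.2 kPa.
Footing area = 26.624 m², so allowable column load = 499.2 × 26.624 = 13291 kN.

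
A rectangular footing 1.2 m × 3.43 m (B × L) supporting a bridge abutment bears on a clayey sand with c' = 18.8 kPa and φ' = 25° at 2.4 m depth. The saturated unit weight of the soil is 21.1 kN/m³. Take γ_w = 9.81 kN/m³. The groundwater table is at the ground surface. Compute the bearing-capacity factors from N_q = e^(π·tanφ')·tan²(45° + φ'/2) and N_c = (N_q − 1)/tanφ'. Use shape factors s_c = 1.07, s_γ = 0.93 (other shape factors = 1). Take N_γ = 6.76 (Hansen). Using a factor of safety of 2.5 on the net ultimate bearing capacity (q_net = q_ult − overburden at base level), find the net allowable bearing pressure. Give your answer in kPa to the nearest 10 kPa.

q_all(net) ≈ 290 kPa

N_q = e^(π·tan25°)·tan²(57.5°) = 10.66; N_c = (N_q − 1)/tanφ' = 20.72.
γ' = 21.1 − 9.81 = 11.29 kN/m³ (submerged throughout). q = 11.29 × 2.4 = 27.096 kPa; the same γ' applies in the ½γBN_γ term.
c·N_c·s_c = 18.8 × 20.721 × 1.07 = 416.81 kPa
q·N_q = 27.096 × 10.662 = 288.9 kPa
0.5·γ·B·N_γ·s_γ = 0.5 × 11.29 × 1.2 × 6.76 × 0.93 = 42.587 kPa
q_ult = 416.81 + 288.9 + 42.587 = 748.3 kPa.
q_net = 748.3 − 27.096 = 721.21 kPa.
q_all(net) = 721.21 / 2.5 = 288.48 kPa.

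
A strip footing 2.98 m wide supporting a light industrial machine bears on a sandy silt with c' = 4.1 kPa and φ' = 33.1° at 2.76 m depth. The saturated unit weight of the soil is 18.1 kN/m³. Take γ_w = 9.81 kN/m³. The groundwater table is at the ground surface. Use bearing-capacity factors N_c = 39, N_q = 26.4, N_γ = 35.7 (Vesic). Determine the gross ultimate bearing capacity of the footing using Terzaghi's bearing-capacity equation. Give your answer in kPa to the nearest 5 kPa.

q_ult ≈ 1205 kPa

With the water table at the surface the whole profile is submerged: γ' = 18.1 − 9.81 = 8.29 kN/m³, so q = γ'·D_f = 22.88 kPa; the same γ' applies in the ½γBN_γ term.
q_ult = c·N_c + q·N_q + 0.5·γ·B·N_γ
     = 4.1 × 39 + 22.88 × 26.4 + 0.5 × 8.29 × 2.98 × 35.7
     = 159.9 + 604.04 + 440.97 = 1204.9 kPa.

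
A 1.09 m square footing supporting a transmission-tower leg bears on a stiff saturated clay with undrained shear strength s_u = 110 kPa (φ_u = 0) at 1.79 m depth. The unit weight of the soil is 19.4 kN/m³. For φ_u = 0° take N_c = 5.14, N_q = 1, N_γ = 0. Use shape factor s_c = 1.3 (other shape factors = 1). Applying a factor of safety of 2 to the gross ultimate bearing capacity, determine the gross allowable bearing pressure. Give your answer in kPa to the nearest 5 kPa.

Effective surcharge at the founding depth q = γ·D_f = 19.4 × 1.79 = 34.726 kPa.
q_ult = c·N_c·s_c + q·N_q
     = 110 × 5.14 × 1.3 + 34.726 × 1
     = 735.02 + 34.726 = 769.75 kPa.
q_all = q_ult / FS = 769.75 / 2 = 384.87 kPa.

q_all ≈ 385 kPa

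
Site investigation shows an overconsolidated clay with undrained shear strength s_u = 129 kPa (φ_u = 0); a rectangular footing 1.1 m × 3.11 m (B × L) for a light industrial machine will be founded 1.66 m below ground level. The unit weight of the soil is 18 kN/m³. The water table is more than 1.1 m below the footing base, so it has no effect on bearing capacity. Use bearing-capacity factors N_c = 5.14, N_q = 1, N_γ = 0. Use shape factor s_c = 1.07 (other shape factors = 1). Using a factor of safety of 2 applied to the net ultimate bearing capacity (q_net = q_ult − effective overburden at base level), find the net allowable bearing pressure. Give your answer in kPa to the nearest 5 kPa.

q = γ·D_f = 18 × 1.66 = 29.88 kPa.
c·N_c·s_c = 129 × 5.14 × 1.07 = 709.47 kPa
q·N_q = 29.88 × 1 = 29.88 kPa
q_ult = 709.47 + 29.88 = 739.35 kPa.
Net ultimate: q_net = 739.35 − 29.88 = 709.47 kPa.
q_all(net) = 709.47 / 2 = 354.74 kPa.

q_all(net) ≈ 355 kPa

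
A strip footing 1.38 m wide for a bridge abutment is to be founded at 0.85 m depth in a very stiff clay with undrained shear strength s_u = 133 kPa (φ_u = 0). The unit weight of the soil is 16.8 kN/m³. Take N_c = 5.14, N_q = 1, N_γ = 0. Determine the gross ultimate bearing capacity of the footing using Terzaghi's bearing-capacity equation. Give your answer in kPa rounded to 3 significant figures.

q_ult ≈ 698 kPa

Overburden at base level: q = 16.8 × 0.85 = 14.28 kPa.
Cohesion term c·N_c = 133 × 5.14 = 683.62 kPa; surcharge term q·N_q = 14.28 × 1 = 14.28 kPa.
q_ult = 683.62 + 14.28 = 697.9 kPa.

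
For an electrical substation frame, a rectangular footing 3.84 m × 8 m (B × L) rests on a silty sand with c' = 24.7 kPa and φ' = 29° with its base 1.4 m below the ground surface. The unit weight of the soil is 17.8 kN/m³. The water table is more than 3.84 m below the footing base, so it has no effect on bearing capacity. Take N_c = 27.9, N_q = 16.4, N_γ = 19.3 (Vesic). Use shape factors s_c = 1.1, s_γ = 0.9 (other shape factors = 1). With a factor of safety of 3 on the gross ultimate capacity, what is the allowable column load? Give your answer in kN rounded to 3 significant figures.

P_all ≈ 18000 kN

Overburden at base level: q = 17.8 × 1.4 = 24.92 kPa.
Cohesion term c·N_c·s_c = 24.7 × 27.9 × 1.1 = 758.04 kPa; surcharge term q·N_q = 24.92 × 16.4 = 408.69 kPa; self-weight term 0.5·γ·B·N_γ·s_γ = 0.5 × 17.8 × 3.84 × 19.3 × 0.9 = 593.64 kPa.
q_ult = 758.04 + 408.69 + 593.64 = 1760.4 kPa.
Gross allowable pressure q_all = 1760.4 / 3 = 586.79 kPa.
Footing area = 30.72 m², so allowable column load = 586.79 × 30.72 = 18026 kN.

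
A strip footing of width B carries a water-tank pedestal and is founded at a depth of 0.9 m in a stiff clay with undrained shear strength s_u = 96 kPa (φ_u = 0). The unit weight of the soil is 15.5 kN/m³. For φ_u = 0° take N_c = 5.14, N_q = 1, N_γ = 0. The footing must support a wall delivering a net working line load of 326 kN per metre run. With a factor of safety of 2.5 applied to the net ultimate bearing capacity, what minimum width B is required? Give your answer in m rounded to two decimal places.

B = 1.65 m

Effective surcharge at the founding depth q = γ·D_f = 15.5 × 0.9 = 13.95 kPa.
q_ult = c·N_c + q·N_q
     = 96 × 5.14 + 13.95 × 1
     = 493.44 + 13.95 = 507.39 kPa.
For φ = 0 the ½γBN_γ term vanishes, so q_ult is independent of B. q_net = 507.39 − 13.95 = 493.44 kPa; q_all(net) = 493.44/2.5 = 197.38 kPa.
Required width B = w / q_all(net) = 326 / 197.38 = 1.652 m.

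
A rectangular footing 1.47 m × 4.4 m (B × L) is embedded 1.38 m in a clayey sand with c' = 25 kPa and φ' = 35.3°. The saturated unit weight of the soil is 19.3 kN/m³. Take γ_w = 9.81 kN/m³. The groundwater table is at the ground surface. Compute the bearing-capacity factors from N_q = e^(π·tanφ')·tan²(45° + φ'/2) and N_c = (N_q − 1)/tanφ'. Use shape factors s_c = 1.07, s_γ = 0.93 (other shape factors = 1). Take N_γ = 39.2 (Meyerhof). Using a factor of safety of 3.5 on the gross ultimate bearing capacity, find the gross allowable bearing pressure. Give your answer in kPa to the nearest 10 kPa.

q_all ≈ 560 kPa

N_q = e^(π·tan35.3°)·tan²(62.65°) = 34.57; N_c = (N_q − 1)/tanφ' = 47.41.
With the water table at the surface the whole profile is submerged: γ' = 19.3 − 9.81 = 9.49 kN/m³, so q = γ'·D_f = 13.096 kPa; the same γ' applies in the ½γBN_γ term.
q_ult = c·N_c·s_c + q·N_q + 0.5·γ·B·N_γ·s_γ
     = 25 × 47.406 × 1.07 + 13.096 × 34.565 + 0.5 × 9.49 × 1.47 × 39.2 × 0.93
     = 1268.1 + 452.67 + 254.29 = 1975.1 kPa.
q_all = 1975.1 / 3.5 = 564.31 kPa.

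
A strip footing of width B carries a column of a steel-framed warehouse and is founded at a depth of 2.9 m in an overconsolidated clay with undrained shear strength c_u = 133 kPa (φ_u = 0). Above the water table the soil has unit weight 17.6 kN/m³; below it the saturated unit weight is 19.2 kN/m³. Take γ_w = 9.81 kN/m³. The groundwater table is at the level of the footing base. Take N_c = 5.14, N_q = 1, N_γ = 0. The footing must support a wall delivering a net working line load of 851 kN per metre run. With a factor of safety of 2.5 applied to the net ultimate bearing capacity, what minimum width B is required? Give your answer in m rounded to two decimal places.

B = 3.11 m

Overburden at base level: q = 17.6 × 2.9 = 51.04 kPa.
Cohesion term c·N_c = 133 × 5.14 = 683.62 kPa; surcharge term q·N_q = 51.04 × 1 = 51.04 kPa.
q_ult = 683.62 + 51.04 = 734.66 kPa.
For φ = 0 the ½γBN_γ term vanishes, so q_ult is independent of B. q_net = 734.66 − 51.04 = 683.62 kPa; q_all(net) = 683.62/2.5 = 273.45 kPa.
Required width B = w / q_all(net) = 851 / 273.45 = 3.112 m.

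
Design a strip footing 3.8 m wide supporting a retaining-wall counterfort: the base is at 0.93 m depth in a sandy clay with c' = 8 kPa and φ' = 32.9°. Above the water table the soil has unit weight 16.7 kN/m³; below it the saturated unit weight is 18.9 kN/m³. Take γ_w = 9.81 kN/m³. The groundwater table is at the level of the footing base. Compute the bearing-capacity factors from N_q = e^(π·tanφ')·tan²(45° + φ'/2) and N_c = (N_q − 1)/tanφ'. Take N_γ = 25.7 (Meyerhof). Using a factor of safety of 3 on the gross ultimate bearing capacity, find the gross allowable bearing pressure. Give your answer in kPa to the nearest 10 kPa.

N_q = e^(π·tan32.9°)·tan²(61.45°) = 25.78; N_c = (N_q − 1)/tanφ' = 38.31.
q = γ·D_f = 16.7 × 0.93 = 15.531 kPa.
For the ½γBN_γ term take γ' = 18.9 − 9.81 = 9.09 kN/m³ (soil below base is submerged).
c·N_c = 8 × 38.307 = 306.46 kPa
q·N_q = 15.531 × 25.782 = 400.42 kPa
0.5·γ·B·N_γ = 0.5 × 9.09 × 3.8 × 25.7 = 443.86 kPa
q_ult = 306.46 + 400.42 + 443.86 = 1150.7 kPa.
q_all = 1150.7 / 3 = 383.58 kPa.

q_all ≈ 380 kPa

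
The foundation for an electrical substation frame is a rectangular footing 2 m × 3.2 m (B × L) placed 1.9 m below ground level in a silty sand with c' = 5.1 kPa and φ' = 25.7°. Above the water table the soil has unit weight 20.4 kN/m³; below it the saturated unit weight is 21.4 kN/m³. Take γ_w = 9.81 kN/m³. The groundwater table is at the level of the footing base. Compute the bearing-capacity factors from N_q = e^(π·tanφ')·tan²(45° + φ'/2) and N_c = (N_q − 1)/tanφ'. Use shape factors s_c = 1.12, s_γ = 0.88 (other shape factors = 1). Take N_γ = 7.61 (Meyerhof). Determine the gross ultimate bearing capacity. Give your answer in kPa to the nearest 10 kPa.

tan25.7° = 0.4813, so N_q = e^(π×0.4813)·tan²(57.85°) = 4.536 × 2.531 = 11.48.
N_c = (11.48 − 1)/tan25.7° = 21.78.
Effective surcharge at the founding depth q = γ·D_f = 20.4 × 1.9 = 38.76 kPa.
The water table coincides with the base, so in the self-weight term γ → γ' = 11.59 kN/m³.
q_ult = c·N_c·s_c + q·N_q + 0.5·γ·B·N_γ·s_γ
     = 5.1 × 21.779 × 1.12 + 38.76 × 11.481 + 0.5 × 11.59 × 2 × 7.61 × 0.88
     = 124.4 + 445.02 + 77.616 = 647.04 kPa.

q_ult ≈ 650 kPa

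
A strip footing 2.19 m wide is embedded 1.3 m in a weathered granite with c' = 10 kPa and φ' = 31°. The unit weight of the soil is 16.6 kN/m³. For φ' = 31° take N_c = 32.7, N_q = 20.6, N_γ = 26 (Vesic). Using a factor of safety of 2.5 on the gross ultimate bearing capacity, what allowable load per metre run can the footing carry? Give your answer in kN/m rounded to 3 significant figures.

Effective surcharge at the founding depth q = γ·D_f = 16.6 × 1.3 = 21.58 kPa.
q_ult = c·N_c + q·N_q + 0.5·γ·B·N_γ
     = 10 × 32.7 + 21.58 × 20.6 + 0.5 × 16.6 × 2.19 × 26
     = 327 + 444.55 + 472.6 = 1244.2 kPa.
Gross allowable pressure q_all = 1244.2 / 2.5 = 497.66 kPa.
Allowable wall load = q_all × B = 497.66 × 2.19 = 1089.9 kN per metre run.

≈ 1090 kN/m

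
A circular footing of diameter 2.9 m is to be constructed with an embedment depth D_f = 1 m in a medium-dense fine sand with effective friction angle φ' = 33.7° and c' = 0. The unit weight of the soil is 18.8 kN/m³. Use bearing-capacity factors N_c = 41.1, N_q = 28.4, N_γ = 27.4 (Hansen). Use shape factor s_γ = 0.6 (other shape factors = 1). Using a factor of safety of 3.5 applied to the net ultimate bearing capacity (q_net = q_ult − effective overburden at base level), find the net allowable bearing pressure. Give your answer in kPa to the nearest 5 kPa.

q = γ·D_f = 18.8 × 1 = 18.8 kPa.
q·N_q = 18.8 × 28.4 = 533.92 kPa
0.5·γ·B·N_γ·s_γ = 0.5 × 18.8 × 2.9 × 27.4 × 0.6 = 448.15 kPa
q_ult = 533.92 + 448.15 = 982.07 kPa.
Net ultimate: q_net = 982.07 − 18.8 = 963.27 kPa.
q_all(net) = 963.27 / 3.5 = 275.22 kPa.

q_all(net) ≈ 275 kPa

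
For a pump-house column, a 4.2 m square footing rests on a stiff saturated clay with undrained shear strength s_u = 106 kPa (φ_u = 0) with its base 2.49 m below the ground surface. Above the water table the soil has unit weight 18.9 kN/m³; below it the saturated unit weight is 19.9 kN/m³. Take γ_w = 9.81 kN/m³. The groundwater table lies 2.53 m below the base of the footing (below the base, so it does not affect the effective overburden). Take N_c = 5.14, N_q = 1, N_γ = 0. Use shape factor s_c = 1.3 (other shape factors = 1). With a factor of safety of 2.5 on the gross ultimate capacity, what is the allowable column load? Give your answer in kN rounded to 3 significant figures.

P_all ≈ 5330 kN

Effective surcharge at the founding depth q = γ·D_f = 18.9 × 2.49 = 47.061 kPa.
q_ult = c·N_c·s_c + q·N_q
     = 106 × 5.14 × 1.3 + 47.061 × 1
     = 708.29 + 47.061 = 755.35 kPa.
Gross allowable pressure q_all = 755.35 / 2.5 = 302.14 kPa.
Footing area = 17.64 m², so allowable column load = 302.14 × 17.64 = 5329.8 kN.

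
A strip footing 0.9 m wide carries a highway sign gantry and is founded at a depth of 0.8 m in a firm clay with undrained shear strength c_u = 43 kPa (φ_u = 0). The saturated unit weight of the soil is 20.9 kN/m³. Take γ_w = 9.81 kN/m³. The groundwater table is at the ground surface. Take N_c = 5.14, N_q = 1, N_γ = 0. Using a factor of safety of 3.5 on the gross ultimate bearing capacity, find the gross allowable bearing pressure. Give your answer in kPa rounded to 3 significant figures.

γ' = 20.9 − 9.81 = 11.09 kN/m³ (submerged throughout). q = 11.09 × 0.8 = 8.872 kPa.
c·N_c = 43 × 5.14 = 221.02 kPa
q·N_q = 8.872 × 1 = 8.872 kPa
q_ult = 221.02 + 8.872 = 229.89 kPa.
q_all = 229.89 / 3.5 = 65.683 kPa.

q_all ≈ 65.7 kPa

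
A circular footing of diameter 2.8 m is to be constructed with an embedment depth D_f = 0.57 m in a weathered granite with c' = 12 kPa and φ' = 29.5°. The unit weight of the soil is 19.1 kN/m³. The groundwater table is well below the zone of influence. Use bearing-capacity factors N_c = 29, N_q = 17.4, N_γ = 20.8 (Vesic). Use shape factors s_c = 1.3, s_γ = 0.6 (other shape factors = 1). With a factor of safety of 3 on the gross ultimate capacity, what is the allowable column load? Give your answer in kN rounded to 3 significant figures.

P_all ≈ 2000 kN

Overburden at base level: q = 19.1 × 0.57 = 10.887 kPa.
Cohesion term c·N_c·s_c = 12 × 29 × 1.3 = 452.4 kPa; surcharge term q·N_q = 10.887 × 17.4 = 189.43 kPa; self-weight term 0.5·γ·B·N_γ·s_γ = 0.5 × 19.1 × 2.8 × 20.8 × 0.6 = 333.72 kPa.
q_ult = 452.4 + 189.43 + 333.72 = 975.55 kPa.
Gross allowable pressure q_all = 975.55 / 3 = 325.18 kPa.
Footing area = 6.1575 m², so allowable column load = 325.18 × 6.1575 = 2002.3 kN.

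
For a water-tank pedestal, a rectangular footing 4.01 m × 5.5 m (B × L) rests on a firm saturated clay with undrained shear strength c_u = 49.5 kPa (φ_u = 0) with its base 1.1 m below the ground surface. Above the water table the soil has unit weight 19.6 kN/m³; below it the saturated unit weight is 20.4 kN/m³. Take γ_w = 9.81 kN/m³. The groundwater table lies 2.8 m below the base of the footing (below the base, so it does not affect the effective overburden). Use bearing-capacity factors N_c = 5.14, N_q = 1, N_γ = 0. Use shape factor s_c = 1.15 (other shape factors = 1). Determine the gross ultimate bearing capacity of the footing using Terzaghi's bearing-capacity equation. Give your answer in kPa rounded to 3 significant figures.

q_ult ≈ 314 kPa

Overburden at base level: q = 19.6 × 1.1 = 21.56 kPa.
Cohesion term c·N_c·s_c = 49.5 × 5.14 × 1.15 = 292.59 kPa; surcharge term q·N_q = 21.56 × 1 = 21.56 kPa.
q_ult = 292.59 + 21.56 = 314.15 kPa.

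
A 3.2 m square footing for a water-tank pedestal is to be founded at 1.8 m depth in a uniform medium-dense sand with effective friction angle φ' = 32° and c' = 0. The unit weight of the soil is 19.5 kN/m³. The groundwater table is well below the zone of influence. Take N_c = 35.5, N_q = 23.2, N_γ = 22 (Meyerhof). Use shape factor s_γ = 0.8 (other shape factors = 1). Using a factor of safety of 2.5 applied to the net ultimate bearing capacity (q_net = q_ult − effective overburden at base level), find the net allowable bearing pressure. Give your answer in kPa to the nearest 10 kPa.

Effective surcharge at the founding depth q = γ·D_f = 19.5 × 1.8 = 35.1 kPa.
q_ult = q·N_q + 0.5·γ·B·N_γ·s_γ
     = 35.1 × 23.2 + 0.5 × 19.5 × 3.2 × 22 × 0.8
     = 814.32 + 549.12 = 1363.4 kPa.
Net ultimate: q_net = 1363.4 − 35.1 = 1328.3 kPa.
q_all(net) = 1328.3 / 2.5 = 531.34 kPa.

q_all(net) ≈ 530 kPa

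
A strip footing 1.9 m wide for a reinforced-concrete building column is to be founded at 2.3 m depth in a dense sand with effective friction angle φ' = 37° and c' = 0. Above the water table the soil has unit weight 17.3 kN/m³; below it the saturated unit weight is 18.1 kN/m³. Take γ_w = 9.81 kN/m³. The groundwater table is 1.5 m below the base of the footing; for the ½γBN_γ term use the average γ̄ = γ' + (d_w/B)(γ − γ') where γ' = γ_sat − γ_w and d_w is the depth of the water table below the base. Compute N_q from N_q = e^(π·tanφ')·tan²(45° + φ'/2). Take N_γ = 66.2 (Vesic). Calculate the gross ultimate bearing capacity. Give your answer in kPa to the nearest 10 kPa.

q_ult ≈ 2680 kPa

tan37° = 0.7536, so N_q = e^(π×0.7536)·tan²(63.5°) = 10.669 × 4.023 = 42.92.
Overburden at base level: q = 17.3 × 2.3 = 39.79 kPa.
The water table is 1.5 m below the base (< B = 1.9 m), so the ½γBN_γ term uses γ̄ = γ' + (d_w/B)(γ − γ') = 8.29 + (1.5/1.9)(17.3 − 8.29) = 15.403 kN/m³.
Surcharge term q·N_q = 39.79 × 42.92 = 1707.8 kPa; self-weight term 0.5·γ·B·N_γ = 0.5 × 15.403 × 1.9 × 66.2 = 968.7 kPa.
q_ult = 1707.8 + 968.7 = 2676.5 kPa.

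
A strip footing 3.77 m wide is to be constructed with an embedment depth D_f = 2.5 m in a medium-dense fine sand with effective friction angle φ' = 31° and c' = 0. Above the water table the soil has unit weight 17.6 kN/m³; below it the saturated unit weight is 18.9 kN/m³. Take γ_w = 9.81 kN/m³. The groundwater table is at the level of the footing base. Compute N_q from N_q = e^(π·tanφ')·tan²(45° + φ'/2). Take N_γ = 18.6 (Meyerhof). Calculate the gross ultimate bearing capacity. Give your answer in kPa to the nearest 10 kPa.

tan31° = 0.6009, so N_q = e^(π×0.6009)·tan²(60.5°) = 6.604 × 3.124 = 20.63.
Effective surcharge at the founding depth q = γ·D_f = 17.6 × 2.5 = 44 kPa.
The water table coincides with the base, so in the self-weight term γ → γ' = 9.09 kN/m³.
q_ult = q·N_q + 0.5·γ·B·N_γ
     = 44 × 20.631 + 0.5 × 9.09 × 3.77 × 18.6
     = 907.75 + 318.7 = 1226.5 kPa.

q_ult ≈ 1230 kPa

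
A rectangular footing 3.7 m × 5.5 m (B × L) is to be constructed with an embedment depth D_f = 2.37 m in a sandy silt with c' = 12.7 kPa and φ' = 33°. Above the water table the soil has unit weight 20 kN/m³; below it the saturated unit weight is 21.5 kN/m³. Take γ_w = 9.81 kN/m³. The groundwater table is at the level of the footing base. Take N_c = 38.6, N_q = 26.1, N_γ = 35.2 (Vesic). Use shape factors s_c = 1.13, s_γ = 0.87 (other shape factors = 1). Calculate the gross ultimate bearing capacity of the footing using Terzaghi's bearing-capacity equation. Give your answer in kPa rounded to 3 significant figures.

q_ult ≈ 2450 kPa

Overburden at base level: q = 20 × 2.37 = 47.4 kPa.
Below the base the soil is submerged, so the ½γBN_γ term uses γ' = 21.5 − 9.81 = 11.69 kN/m³.
Cohesion term c·N_c·s_c = 12.7 × 38.6 × 1.13 = 553.95 kPa; surcharge term q·N_q = 47.4 × 26.1 = 1237.1 kPa; self-weight term 0.5·γ·B·N_γ·s_γ = 0.5 × 11.69 × 3.7 × 35.2 × 0.87 = 662.29 kPa.
q_ult = 553.95 + 1237.1 + 662.29 = 2453.4 kPa.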